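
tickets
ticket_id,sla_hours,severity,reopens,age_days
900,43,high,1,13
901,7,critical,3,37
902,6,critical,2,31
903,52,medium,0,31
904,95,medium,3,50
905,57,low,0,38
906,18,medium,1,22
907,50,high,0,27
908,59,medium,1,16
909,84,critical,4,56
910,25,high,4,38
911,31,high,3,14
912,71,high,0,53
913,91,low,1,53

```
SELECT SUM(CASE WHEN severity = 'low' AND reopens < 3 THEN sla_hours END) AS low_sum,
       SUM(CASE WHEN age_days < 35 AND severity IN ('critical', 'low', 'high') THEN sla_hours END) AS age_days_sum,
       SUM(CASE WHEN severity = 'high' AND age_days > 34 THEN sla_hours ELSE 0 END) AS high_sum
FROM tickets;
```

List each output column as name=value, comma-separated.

[low_sum: severity = 'low' AND reopens < 3]
ticket_id=900: ✗
ticket_id=901: ✗
ticket_id=902: ✗
ticket_id=903: ✗
ticket_id=904: ✗
ticket_id=905: ✓ → 57
ticket_id=906: ✗
ticket_id=907: ✗
ticket_id=908: ✗
ticket_id=909: ✗
ticket_id=910: ✗
ticket_id=911: ✗
ticket_id=912: ✗
ticket_id=913: ✓ → 91
low_sum = 57 + 91 = 148
—
[age_days_sum: age_days < 35 AND severity IN ('critical', 'low', 'high')]
ticket_id=900: ✓ → 43
ticket_id=901: ✗
ticket_id=902: ✓ → 6
ticket_id=903: ✗
ticket_id=904: ✗
ticket_id=905: ✗
ticket_id=906: ✗
ticket_id=907: ✓ → 50
ticket_id=908: ✗
ticket_id=909: ✗
ticket_id=910: ✗
ticket_id=911: ✓ → 31
ticket_id=912: ✗
ticket_id=913: ✗
age_days_sum = 43 + 6 + 50 + 31 = 130
—
[high_sum: severity = 'high' AND age_days > 34]
ticket_id=900: ✗
ticket_id=901: ✗
ticket_id=902: ✗
ticket_id=903: ✗
ticket_id=904: ✗
ticket_id=905: ✗
ticket_id=906: ✗
ticket_id=907: ✗
ticket_id=908: ✗
ticket_id=909: ✗
ticket_id=910: ✓ → 25
ticket_id=911: ✗
ticket_id=912: ✓ → 71
ticket_id=913: ✗
high_sum = 25 + 71 = 96

low_sum=148, age_days_sum=130, high_sum=96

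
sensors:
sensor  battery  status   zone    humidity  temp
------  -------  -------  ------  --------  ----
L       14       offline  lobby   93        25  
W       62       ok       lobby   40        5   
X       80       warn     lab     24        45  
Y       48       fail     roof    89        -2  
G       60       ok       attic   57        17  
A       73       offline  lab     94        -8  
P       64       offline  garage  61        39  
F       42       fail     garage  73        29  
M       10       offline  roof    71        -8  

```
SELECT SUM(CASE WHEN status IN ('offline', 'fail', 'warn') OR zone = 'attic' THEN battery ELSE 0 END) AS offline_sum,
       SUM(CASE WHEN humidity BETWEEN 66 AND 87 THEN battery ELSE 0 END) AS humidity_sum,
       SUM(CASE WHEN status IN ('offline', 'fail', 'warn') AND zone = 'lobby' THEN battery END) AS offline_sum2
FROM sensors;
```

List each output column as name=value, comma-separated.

[offline_sum: status IN ('offline', 'fail', 'warn') OR zone = 'attic']
sensor=L: ✓ → 14
sensor=W: ✗
sensor=X: ✓ → 80
sensor=Y: ✓ → 48
sensor=G: ✓ → 60
sensor=A: ✓ → 73
sensor=P: ✓ → 64
sensor=F: ✓ → 42
sensor=M: ✓ → 10
offline_sum = 14 + 80 + 48 + 60 + 73 + 64 + 42 + 10 = 391
—
[humidity_sum: humidity BETWEEN 66 AND 87]
sensor=L: ✗
sensor=W: ✗
sensor=X: ✗
sensor=Y: ✗
sensor=G: ✗
sensor=A: ✗
sensor=P: ✗
sensor=F: ✓ → 42
sensor=M: ✓ → 10
humidity_sum = 42 + 10 = 52
—
[offline_sum2: status IN ('offline', 'fail', 'warn') AND zone = 'lobby']
sensor=L: ✓ → 14
sensor=W: ✗
sensor=X: ✗
sensor=Y: ✗
sensor=G: ✗
sensor=A: ✗
sensor=P: ✗
sensor=F: ✗
sensor=M: ✗
offline_sum2 = 14

offline_sum=391, humidity_sum=52, offline_sum2=14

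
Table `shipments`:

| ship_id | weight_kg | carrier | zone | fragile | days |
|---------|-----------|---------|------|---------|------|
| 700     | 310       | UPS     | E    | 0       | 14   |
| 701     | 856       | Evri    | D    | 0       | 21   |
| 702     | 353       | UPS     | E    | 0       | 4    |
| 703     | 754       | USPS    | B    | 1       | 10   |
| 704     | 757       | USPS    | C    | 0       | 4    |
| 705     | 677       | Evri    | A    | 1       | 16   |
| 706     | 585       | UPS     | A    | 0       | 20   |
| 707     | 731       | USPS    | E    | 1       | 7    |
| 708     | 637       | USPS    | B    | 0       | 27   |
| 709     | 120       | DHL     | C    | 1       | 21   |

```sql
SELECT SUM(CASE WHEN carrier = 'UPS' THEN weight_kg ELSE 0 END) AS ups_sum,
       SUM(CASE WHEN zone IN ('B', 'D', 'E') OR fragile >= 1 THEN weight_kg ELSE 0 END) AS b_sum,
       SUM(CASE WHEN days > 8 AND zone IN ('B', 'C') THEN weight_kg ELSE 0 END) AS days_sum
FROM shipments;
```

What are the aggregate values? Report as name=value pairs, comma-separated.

[ups_sum: carrier = 'UPS']
ship_id=700: ✓ → 310
ship_id=701: ✗
ship_id=702: ✓ → 353
ship_id=703: ✗
ship_id=704: ✗
ship_id=705: ✗
ship_id=706: ✓ → 585
ship_id=707: ✗
ship_id=708: ✗
ship_id=709: ✗
ups_sum = 310 + 353 + 585 = 1248
—
[b_sum: zone IN ('B', 'D', 'E') OR fragile >= 1]
ship_id=700: ✓ → 310
ship_id=701: ✓ → 856
ship_id=702: ✓ → 353
ship_id=703: ✓ → 754
ship_id=704: ✗
ship_id=705: ✓ → 677
ship_id=706: ✗
ship_id=707: ✓ → 731
ship_id=708: ✓ → 637
ship_id=709: ✓ → 120
b_sum = 310 + 856 + 353 + 754 + 677 + 731 + 637 + 120 = 4438
—
[days_sum: days > 8 AND zone IN ('B', 'C')]
ship_id=700: ✗
ship_id=701: ✗
ship_id=702: ✗
ship_id=703: ✓ → 754
ship_id=704: ✗
ship_id=705: ✗
ship_id=706: ✗
ship_id=707: ✗
ship_id=708: ✓ → 637
ship_id=709: ✓ → 120
days_sum = 754 + 637 + 120 = 1511

ups_sum=1248, b_sum=4438, days_sum=1511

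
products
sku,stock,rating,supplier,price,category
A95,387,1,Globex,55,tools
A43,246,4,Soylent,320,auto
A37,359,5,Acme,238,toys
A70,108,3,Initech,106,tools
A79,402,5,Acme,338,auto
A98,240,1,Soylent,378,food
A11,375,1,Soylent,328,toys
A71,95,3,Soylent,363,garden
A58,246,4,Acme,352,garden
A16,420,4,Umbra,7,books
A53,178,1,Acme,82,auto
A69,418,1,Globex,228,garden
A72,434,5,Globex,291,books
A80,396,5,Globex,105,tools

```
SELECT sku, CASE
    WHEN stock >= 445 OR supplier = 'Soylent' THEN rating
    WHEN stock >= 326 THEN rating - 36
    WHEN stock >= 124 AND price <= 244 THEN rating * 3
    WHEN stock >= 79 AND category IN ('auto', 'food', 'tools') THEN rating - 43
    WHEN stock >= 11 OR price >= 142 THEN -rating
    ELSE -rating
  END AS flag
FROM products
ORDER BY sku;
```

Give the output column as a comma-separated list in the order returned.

sku=A11: stock >= 445 OR supplier = 'Soylent' → 1
sku=A16: stock >= 326 → -32
sku=A37: stock >= 326 → -31
sku=A43: stock >= 445 OR supplier = 'Soylent' → 4
sku=A53: stock >= 124 AND price <= 244 → 3
sku=A58: stock >= 11 OR price >= 142 → -4
sku=A69: stock >= 326 → -35
sku=A70: stock >= 79 AND category IN ('auto', 'food', 'tools') → -40
sku=A71: stock >= 445 OR supplier = 'Soylent' → 3
sku=A72: stock >= 326 → -31
sku=A79: stock >= 326 → -31
sku=A80: stock >= 326 → -31
sku=A95: stock >= 326 → -35
sku=A98: stock >= 445 OR supplier = 'Soylent' → 1

1, -32, -31, 4, 3, -4, -35, -40, 3, -31, -31, -31, -35, 1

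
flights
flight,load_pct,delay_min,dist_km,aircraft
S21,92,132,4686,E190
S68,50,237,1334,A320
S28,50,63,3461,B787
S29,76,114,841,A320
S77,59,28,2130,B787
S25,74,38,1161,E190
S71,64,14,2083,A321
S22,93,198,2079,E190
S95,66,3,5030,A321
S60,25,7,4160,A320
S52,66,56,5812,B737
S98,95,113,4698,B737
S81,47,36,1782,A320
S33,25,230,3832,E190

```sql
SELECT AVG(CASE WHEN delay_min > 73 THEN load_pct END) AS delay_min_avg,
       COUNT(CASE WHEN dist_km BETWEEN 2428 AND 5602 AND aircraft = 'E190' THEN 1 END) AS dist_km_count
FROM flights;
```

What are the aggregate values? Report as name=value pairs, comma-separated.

[delay_min_avg: delay_min > 73]
flight=S21: ✓ → 92
flight=S68: ✓ → 50
flight=S28: ✗
flight=S29: ✓ → 76
flight=S77: ✗
flight=S25: ✗
flight=S71: ✗
flight=S22: ✓ → 93
flight=S95: ✗
flight=S60: ✗
flight=S52: ✗
flight=S98: ✓ → 95
flight=S81: ✗
flight=S33: ✓ → 25
delay_min_avg = (92 + 50 + 76 + 93 + 95 + 25) / 6 = 71.8333333333
—
[dist_km_count: dist_km BETWEEN 2428 AND 5602 AND aircraft = 'E190']
flight=S21: ✓ → 1
flight=S68: ✗
flight=S28: ✗
flight=S29: ✗
flight=S77: ✗
flight=S25: ✗
flight=S71: ✗
flight=S22: ✗
flight=S95: ✗
flight=S60: ✗
flight=S52: ✗
flight=S98: ✗
flight=S81: ✗
flight=S33: ✓ → 1
dist_km_count = COUNT(1, 1) = 2

delay_min_avg=71.8333333333, dist_km_count=2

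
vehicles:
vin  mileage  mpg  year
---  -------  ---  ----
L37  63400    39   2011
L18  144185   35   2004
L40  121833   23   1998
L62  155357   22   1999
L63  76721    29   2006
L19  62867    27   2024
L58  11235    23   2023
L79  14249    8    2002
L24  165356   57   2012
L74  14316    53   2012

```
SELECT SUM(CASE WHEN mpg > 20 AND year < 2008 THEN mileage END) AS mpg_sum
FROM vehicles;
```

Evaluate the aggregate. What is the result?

498096

vin=L37: ✗
vin=L18: ✓ → 144185
vin=L40: ✓ → 121833
vin=L62: ✓ → 155357
vin=L63: ✓ → 76721
vin=L19: ✗
vin=L58: ✗
vin=L79: ✗
vin=L24: ✗
vin=L74: ✗
mpg_sum = 144185 + 121833 + 155357 + 76721 = 498096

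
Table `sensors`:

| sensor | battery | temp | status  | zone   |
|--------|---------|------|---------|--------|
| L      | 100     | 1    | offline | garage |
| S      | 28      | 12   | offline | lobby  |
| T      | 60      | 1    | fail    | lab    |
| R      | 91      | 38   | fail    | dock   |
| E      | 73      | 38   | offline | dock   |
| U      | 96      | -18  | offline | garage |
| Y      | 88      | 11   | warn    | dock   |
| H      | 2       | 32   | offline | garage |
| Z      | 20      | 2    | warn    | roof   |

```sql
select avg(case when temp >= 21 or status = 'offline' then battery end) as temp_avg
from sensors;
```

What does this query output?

sensor=L: ✓ → 100
sensor=S: ✓ → 28
sensor=T: ✗
sensor=R: ✓ → 91
sensor=E: ✓ → 73
sensor=U: ✓ → 96
sensor=Y: ✗
sensor=H: ✓ → 2
sensor=Z: ✗
temp_avg = (100 + 28 + 91 + 73 + 96 + 2) / 6 = 65

65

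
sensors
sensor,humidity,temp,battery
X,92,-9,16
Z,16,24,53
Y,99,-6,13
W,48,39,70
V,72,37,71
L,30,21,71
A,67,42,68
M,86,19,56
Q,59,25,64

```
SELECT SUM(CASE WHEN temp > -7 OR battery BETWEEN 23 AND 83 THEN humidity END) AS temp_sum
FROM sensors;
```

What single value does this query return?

477

sensor=X: ✗
sensor=Z: ✓ → 16
sensor=Y: ✓ → 99
sensor=W: ✓ → 48
sensor=V: ✓ → 72
sensor=L: ✓ → 30
sensor=A: ✓ → 67
sensor=M: ✓ → 86
sensor=Q: ✓ → 59
temp_sum = 16 + 99 + 48 + 72 + 30 + 67 + 86 + 59 = 477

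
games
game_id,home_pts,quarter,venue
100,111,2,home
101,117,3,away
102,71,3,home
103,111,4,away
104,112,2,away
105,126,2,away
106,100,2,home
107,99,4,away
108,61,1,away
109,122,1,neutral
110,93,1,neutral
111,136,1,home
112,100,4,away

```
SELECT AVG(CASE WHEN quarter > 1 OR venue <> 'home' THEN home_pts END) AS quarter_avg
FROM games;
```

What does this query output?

101.9166666667

game_id=100: ✓ → 111
game_id=101: ✓ → 117
game_id=102: ✓ → 71
game_id=103: ✓ → 111
game_id=104: ✓ → 112
game_id=105: ✓ → 126
game_id=106: ✓ → 100
game_id=107: ✓ → 99
game_id=108: ✓ → 61
game_id=109: ✓ → 122
game_id=110: ✓ → 93
game_id=111: ✗
game_id=112: ✓ → 100
quarter_avg = (111 + 117 + 71 + 111 + 112 + 126 + 100 + 99 + 61 + 122 + 93 + 100) / 12 = 101.9166666667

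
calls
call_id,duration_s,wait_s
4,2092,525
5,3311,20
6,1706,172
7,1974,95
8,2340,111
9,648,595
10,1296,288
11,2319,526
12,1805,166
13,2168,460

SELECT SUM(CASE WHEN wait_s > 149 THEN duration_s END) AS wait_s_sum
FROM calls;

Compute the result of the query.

12034

call_id=4: ✓ → 2092
call_id=5: ✗
call_id=6: ✓ → 1706
call_id=7: ✗
call_id=8: ✗
call_id=9: ✓ → 648
call_id=10: ✓ → 1296
call_id=11: ✓ → 2319
call_id=12: ✓ → 1805
call_id=13: ✓ → 2168
wait_s_sum = 2092 + 1706 + 648 + 1296 + 2319 + 1805 + 2168 = 12034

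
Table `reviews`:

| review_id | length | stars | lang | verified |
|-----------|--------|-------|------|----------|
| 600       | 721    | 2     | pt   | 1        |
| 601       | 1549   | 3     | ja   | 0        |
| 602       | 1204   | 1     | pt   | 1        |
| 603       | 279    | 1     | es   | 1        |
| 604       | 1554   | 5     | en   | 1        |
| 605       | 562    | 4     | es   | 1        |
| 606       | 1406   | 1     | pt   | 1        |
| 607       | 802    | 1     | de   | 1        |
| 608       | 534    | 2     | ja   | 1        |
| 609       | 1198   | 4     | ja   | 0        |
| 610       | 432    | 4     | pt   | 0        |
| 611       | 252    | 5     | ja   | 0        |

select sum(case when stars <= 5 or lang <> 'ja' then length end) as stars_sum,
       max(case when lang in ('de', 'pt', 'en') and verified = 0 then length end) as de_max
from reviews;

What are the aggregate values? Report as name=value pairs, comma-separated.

[stars_sum: stars <= 5 or lang <> 'ja']
review_id=600: ✓ → 721
review_id=601: ✓ → 1549
review_id=602: ✓ → 1204
review_id=603: ✓ → 279
review_id=604: ✓ → 1554
review_id=605: ✓ → 562
review_id=606: ✓ → 1406
review_id=607: ✓ → 802
review_id=608: ✓ → 534
review_id=609: ✓ → 1198
review_id=610: ✓ → 432
review_id=611: ✓ → 252
stars_sum = 721 + 1549 + 1204 + 279 + 1554 + 562 + 1406 + 802 + 534 + 1198 + 432 + 252 = 10493
—
[de_max: lang in ('de', 'pt', 'en') and verified = 0]
review_id=600: ✗
review_id=601: ✗
review_id=602: ✗
review_id=603: ✗
review_id=604: ✗
review_id=605: ✗
review_id=606: ✗
review_id=607: ✗
review_id=608: ✗
review_id=609: ✗
review_id=610: ✓ → 432
review_id=611: ✗
de_max = MAX(432) = 432

stars_sum=10493, de_max=432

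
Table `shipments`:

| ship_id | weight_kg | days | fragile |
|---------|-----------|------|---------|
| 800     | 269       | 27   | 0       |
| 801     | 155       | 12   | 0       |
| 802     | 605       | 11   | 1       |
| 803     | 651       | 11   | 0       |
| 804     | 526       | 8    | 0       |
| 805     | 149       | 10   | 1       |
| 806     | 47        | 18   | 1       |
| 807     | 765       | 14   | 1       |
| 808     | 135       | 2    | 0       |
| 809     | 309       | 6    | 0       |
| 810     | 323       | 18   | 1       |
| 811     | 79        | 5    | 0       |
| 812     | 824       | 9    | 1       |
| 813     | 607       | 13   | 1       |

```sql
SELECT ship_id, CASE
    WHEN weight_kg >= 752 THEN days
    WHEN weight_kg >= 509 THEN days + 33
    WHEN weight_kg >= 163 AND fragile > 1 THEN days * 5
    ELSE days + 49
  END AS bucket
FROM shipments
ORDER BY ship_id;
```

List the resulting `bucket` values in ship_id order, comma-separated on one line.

76, 61, 44, 44, 41, 59, 67, 14, 51, 55, 67, 54, 9, 46

ship_id=800: ELSE → 76
ship_id=801: ELSE → 61
ship_id=802: weight_kg >= 509 → 44
ship_id=803: weight_kg >= 509 → 44
ship_id=804: weight_kg >= 509 → 41
ship_id=805: ELSE → 59
ship_id=806: ELSE → 67
ship_id=807: weight_kg >= 752 → 14
ship_id=808: ELSE → 51
ship_id=809: ELSE → 55
ship_id=810: ELSE → 67
ship_id=811: ELSE → 54
ship_id=812: weight_kg >= 752 → 9
ship_id=813: weight_kg >= 509 → 46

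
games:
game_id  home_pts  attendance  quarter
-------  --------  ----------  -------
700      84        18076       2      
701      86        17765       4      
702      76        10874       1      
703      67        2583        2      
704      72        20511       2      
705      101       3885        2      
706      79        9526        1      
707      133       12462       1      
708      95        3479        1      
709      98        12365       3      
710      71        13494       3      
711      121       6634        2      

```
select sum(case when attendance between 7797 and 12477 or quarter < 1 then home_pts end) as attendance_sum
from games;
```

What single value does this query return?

game_id=700: ✗
game_id=701: ✗
game_id=702: ✓ → 76
game_id=703: ✗
game_id=704: ✗
game_id=705: ✗
game_id=706: ✓ → 79
game_id=707: ✓ → 133
game_id=708: ✗
game_id=709: ✓ → 98
game_id=710: ✗
game_id=711: ✗
attendance_sum = 76 + 79 + 133 + 98 = 386

386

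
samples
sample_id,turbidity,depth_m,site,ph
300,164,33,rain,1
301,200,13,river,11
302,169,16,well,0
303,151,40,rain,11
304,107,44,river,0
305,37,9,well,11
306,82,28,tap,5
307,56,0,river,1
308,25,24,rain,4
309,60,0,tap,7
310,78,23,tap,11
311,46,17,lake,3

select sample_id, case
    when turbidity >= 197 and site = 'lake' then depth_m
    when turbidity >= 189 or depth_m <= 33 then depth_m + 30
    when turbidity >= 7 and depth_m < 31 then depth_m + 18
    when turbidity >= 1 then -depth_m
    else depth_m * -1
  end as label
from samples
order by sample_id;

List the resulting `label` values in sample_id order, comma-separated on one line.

63, 43, 46, -40, -44, 39, 58, 30, 54, 30, 53, 47

sample_id=300: turbidity >= 189 or depth_m <= 33 → 63
sample_id=301: turbidity >= 189 or depth_m <= 33 → 43
sample_id=302: turbidity >= 189 or depth_m <= 33 → 46
sample_id=303: turbidity >= 1 → -40
sample_id=304: turbidity >= 1 → -44
sample_id=305: turbidity >= 189 or depth_m <= 33 → 39
sample_id=306: turbidity >= 189 or depth_m <= 33 → 58
sample_id=307: turbidity >= 189 or depth_m <= 33 → 30
sample_id=308: turbidity >= 189 or depth_m <= 33 → 54
sample_id=309: turbidity >= 189 or depth_m <= 33 → 30
sample_id=310: turbidity >= 189 or depth_m <= 33 → 53
sample_id=311: turbidity >= 189 or depth_m <= 33 → 47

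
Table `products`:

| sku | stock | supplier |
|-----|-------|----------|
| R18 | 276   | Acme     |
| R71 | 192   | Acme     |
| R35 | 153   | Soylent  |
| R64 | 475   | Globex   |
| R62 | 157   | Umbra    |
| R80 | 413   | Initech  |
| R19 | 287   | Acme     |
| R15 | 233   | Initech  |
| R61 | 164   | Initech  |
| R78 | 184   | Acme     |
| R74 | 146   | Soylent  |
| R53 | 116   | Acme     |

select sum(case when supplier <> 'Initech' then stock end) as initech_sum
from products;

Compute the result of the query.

1986

sku=R18: ✓ → 276
sku=R71: ✓ → 192
sku=R35: ✓ → 153
sku=R64: ✓ → 475
sku=R62: ✓ → 157
sku=R80: ✗
sku=R19: ✓ → 287
sku=R15: ✗
sku=R61: ✗
sku=R78: ✓ → 184
sku=R74: ✓ → 146
sku=R53: ✓ → 116
initech_sum = 276 + 192 + 153 + 475 + 157 + 287 + 184 + 146 + 116 = 1986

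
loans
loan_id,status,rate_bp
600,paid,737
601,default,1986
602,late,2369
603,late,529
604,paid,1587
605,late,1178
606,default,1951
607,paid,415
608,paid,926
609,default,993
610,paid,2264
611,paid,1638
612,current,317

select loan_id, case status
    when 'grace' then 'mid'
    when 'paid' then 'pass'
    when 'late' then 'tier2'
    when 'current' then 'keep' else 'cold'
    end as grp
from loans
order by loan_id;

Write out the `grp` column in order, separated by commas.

loan_id=600: status='paid' → pass
loan_id=601: ELSE → cold
loan_id=602: status='late' → tier2
loan_id=603: status='late' → tier2
loan_id=604: status='paid' → pass
loan_id=605: status='late' → tier2
loan_id=606: ELSE → cold
loan_id=607: status='paid' → pass
loan_id=608: status='paid' → pass
loan_id=609: ELSE → cold
loan_id=610: status='paid' → pass
loan_id=611: status='paid' → pass
loan_id=612: status='current' → keep

pass, cold, tier2, tier2, pass, tier2, cold, pass, pass, cold, pass, pass, keep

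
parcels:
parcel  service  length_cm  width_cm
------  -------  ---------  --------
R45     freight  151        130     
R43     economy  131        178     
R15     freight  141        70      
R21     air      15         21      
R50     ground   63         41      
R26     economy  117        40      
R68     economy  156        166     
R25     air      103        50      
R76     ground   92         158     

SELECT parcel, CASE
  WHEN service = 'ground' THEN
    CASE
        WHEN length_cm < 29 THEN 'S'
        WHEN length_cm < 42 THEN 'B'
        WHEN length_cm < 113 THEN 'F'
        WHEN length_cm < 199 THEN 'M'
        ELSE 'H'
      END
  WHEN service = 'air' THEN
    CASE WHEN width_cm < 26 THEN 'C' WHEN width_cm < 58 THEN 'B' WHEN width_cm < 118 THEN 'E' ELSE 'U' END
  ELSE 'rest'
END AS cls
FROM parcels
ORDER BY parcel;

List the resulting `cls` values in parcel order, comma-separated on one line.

parcel=R15: service='freight' → outer ELSE → rest
parcel=R21: service='air' → inner[width_cm < 26] → C
parcel=R25: service='air' → inner[width_cm < 58] → B
parcel=R26: service='economy' → outer ELSE → rest
parcel=R43: service='economy' → outer ELSE → rest
parcel=R45: service='freight' → outer ELSE → rest
parcel=R50: service='ground' → inner[length_cm < 113] → F
parcel=R68: service='economy' → outer ELSE → rest
parcel=R76: service='ground' → inner[length_cm < 113] → F

rest, C, B, rest, rest, rest, F, rest, F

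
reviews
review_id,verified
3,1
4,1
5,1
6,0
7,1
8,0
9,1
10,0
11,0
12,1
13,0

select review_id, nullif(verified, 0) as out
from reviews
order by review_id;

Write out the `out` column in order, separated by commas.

review_id=3: verified=1 vs 0: differ → 1
review_id=4: verified=1 vs 0: differ → 1
review_id=5: verified=1 vs 0: differ → 1
review_id=6: verified=0 vs 0: equal → NULL
review_id=7: verified=1 vs 0: differ → 1
review_id=8: verified=0 vs 0: equal → NULL
review_id=9: verified=1 vs 0: differ → 1
review_id=10: verified=0 vs 0: equal → NULL
review_id=11: verified=0 vs 0: equal → NULL
review_id=12: verified=1 vs 0: differ → 1
review_id=13: verified=0 vs 0: equal → NULL

1, 1, 1, NULL, 1, NULL, 1, NULL, NULL, 1, NULL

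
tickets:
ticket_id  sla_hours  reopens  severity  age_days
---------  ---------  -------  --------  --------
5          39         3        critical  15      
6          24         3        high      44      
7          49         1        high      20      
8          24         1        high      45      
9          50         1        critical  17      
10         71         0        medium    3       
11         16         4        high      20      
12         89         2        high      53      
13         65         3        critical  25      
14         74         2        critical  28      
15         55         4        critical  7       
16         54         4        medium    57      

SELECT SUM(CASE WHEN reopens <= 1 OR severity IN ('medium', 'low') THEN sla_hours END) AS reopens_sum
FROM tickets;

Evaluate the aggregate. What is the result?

ticket_id=5: ✗
ticket_id=6: ✗
ticket_id=7: ✓ → 49
ticket_id=8: ✓ → 24
ticket_id=9: ✓ → 50
ticket_id=10: ✓ → 71
ticket_id=11: ✗
ticket_id=12: ✗
ticket_id=13: ✗
ticket_id=14: ✗
ticket_id=15: ✗
ticket_id=16: ✓ → 54
reopens_sum = 49 + 24 + 50 + 71 + 54 = 248

248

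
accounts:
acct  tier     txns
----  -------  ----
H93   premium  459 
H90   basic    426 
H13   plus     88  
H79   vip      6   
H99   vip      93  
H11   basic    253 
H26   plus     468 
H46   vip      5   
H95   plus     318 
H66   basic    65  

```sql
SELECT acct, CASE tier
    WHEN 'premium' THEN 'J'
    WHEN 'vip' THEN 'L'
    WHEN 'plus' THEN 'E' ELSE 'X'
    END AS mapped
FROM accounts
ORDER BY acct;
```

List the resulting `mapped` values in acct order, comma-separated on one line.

acct=H11: ELSE → X
acct=H13: tier='plus' → E
acct=H26: tier='plus' → E
acct=H46: tier='vip' → L
acct=H66: ELSE → X
acct=H79: tier='vip' → L
acct=H90: ELSE → X
acct=H93: tier='premium' → J
acct=H95: tier='plus' → E
acct=H99: tier='vip' → L

X, E, E, L, X, L, X, J, E, L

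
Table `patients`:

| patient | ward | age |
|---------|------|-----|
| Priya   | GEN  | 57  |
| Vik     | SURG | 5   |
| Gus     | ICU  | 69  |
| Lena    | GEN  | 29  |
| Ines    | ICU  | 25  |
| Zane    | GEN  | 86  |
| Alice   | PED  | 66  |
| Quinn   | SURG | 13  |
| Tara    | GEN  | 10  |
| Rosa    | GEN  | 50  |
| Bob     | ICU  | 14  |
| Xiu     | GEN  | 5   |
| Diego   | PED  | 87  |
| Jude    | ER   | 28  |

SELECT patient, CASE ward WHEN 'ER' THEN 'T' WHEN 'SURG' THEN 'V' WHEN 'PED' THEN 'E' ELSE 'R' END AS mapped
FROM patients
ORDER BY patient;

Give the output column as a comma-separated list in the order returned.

patient=Alice: ward='PED' → E
patient=Bob: ELSE → R
patient=Diego: ward='PED' → E
patient=Gus: ELSE → R
patient=Ines: ELSE → R
patient=Jude: ward='ER' → T
patient=Lena: ELSE → R
patient=Priya: ELSE → R
patient=Quinn: ward='SURG' → V
patient=Rosa: ELSE → R
patient=Tara: ELSE → R
patient=Vik: ward='SURG' → V
patient=Xiu: ELSE → R
patient=Zane: ELSE → R

E, R, E, R, R, T, R, R, V, R, R, V, R, R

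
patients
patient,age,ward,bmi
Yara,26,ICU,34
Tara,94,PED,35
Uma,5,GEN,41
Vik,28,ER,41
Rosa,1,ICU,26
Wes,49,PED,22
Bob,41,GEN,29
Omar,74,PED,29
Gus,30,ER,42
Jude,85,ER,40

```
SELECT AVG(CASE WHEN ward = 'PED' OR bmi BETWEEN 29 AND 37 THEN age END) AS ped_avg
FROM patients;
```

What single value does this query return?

patient=Yara: ✓ → 26
patient=Tara: ✓ → 94
patient=Uma: ✗
patient=Vik: ✗
patient=Rosa: ✗
patient=Wes: ✓ → 49
patient=Bob: ✓ → 41
patient=Omar: ✓ → 74
patient=Gus: ✗
patient=Jude: ✗
ped_avg = (26 + 94 + 49 + 41 + 74) / 5 = 56.8

56.8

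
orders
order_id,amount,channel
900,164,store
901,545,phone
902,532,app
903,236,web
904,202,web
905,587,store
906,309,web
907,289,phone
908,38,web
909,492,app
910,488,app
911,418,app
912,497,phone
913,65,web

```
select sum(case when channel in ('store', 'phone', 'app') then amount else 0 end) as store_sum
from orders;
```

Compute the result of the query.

4012

order_id=900: ✓ → 164
order_id=901: ✓ → 545
order_id=902: ✓ → 532
order_id=903: ✗
order_id=904: ✗
order_id=905: ✓ → 587
order_id=906: ✗
order_id=907: ✓ → 289
order_id=908: ✗
order_id=909: ✓ → 492
order_id=910: ✓ → 488
order_id=911: ✓ → 418
order_id=912: ✓ → 497
order_id=913: ✗
store_sum = 164 + 545 + 532 + 587 + 289 + 492 + 488 + 418 + 497 = 4012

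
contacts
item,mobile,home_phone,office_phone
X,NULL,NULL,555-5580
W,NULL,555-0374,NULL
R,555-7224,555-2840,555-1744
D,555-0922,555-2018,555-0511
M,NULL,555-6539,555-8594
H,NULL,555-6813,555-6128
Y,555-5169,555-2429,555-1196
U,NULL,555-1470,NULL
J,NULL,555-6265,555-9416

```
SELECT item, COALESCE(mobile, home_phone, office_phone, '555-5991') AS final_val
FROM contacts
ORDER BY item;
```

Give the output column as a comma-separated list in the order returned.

item=D: mobile=555-0922 → 555-0922
item=H: mobile=NULL, home_phone=555-6813 → 555-6813
item=J: mobile=NULL, home_phone=555-6265 → 555-6265
item=M: mobile=NULL, home_phone=555-6539 → 555-6539
item=R: mobile=555-7224 → 555-7224
item=U: mobile=NULL, home_phone=555-1470 → 555-1470
item=W: mobile=NULL, home_phone=555-0374 → 555-0374
item=X: mobile=NULL, home_phone=NULL, office_phone=555-5580 → 555-5580
item=Y: mobile=555-5169 → 555-5169

555-0922, 555-6813, 555-6265, 555-6539, 555-7224, 555-1470, 555-0374, 555-5580, 555-5169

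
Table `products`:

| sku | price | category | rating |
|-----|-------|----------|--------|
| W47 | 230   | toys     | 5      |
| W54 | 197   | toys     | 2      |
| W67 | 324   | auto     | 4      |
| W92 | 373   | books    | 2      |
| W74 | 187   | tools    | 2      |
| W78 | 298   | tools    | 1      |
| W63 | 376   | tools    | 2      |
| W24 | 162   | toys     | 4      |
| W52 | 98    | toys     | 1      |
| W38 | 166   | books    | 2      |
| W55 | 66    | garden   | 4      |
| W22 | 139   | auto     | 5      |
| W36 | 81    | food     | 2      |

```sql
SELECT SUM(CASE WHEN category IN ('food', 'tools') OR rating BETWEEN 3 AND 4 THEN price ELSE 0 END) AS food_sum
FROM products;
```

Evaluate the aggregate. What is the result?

sku=W47: ✗
sku=W54: ✗
sku=W67: ✓ → 324
sku=W92: ✗
sku=W74: ✓ → 187
sku=W78: ✓ → 298
sku=W63: ✓ → 376
sku=W24: ✓ → 162
sku=W52: ✗
sku=W38: ✗
sku=W55: ✓ → 66
sku=W22: ✗
sku=W36: ✓ → 81
food_sum = 324 + 187 + 298 + 376 + 162 + 66 + 81 = 1494

1494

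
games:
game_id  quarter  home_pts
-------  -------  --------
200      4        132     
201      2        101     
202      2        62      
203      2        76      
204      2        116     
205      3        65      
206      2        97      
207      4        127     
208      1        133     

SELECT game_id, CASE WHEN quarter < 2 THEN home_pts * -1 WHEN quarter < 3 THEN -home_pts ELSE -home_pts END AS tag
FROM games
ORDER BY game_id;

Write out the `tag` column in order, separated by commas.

-132, -101, -62, -76, -116, -65, -97, -127, -133

game_id=200: ELSE → -132
game_id=201: quarter < 3 → -101
game_id=202: quarter < 3 → -62
game_id=203: quarter < 3 → -76
game_id=204: quarter < 3 → -116
game_id=205: ELSE → -65
game_id=206: quarter < 3 → -97
game_id=207: ELSE → -127
game_id=208: quarter < 2 → -133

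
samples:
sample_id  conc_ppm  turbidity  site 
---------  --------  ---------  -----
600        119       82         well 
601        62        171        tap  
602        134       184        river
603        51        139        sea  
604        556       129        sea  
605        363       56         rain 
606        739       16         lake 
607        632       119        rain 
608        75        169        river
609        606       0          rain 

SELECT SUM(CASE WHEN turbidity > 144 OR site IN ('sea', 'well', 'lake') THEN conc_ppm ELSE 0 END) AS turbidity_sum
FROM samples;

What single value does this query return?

sample_id=600: ✓ → 119
sample_id=601: ✓ → 62
sample_id=602: ✓ → 134
sample_id=603: ✓ → 51
sample_id=604: ✓ → 556
sample_id=605: ✗
sample_id=606: ✓ → 739
sample_id=607: ✗
sample_id=608: ✓ → 75
sample_id=609: ✗
turbidity_sum = 119 + 62 + 134 + 51 + 556 + 739 + 75 = 1736

1736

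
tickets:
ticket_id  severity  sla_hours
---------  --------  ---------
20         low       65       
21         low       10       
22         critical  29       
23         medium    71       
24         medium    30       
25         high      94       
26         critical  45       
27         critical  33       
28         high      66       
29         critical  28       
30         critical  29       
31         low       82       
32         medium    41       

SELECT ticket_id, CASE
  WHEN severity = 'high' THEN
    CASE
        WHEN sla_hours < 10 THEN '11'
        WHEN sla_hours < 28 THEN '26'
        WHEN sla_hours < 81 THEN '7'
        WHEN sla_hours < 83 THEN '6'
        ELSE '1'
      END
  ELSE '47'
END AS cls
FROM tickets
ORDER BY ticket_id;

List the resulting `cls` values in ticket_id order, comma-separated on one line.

ticket_id=20: severity='low' → outer ELSE → 47
ticket_id=21: severity='low' → outer ELSE → 47
ticket_id=22: severity='critical' → outer ELSE → 47
ticket_id=23: severity='medium' → outer ELSE → 47
ticket_id=24: severity='medium' → outer ELSE → 47
ticket_id=25: severity='high' → inner[ELSE] → 1
ticket_id=26: severity='critical' → outer ELSE → 47
ticket_id=27: severity='critical' → outer ELSE → 47
ticket_id=28: severity='high' → inner[sla_hours < 81] → 7
ticket_id=29: severity='critical' → outer ELSE → 47
ticket_id=30: severity='critical' → outer ELSE → 47
ticket_id=31: severity='low' → outer ELSE → 47
ticket_id=32: severity='medium' → outer ELSE → 47

47, 47, 47, 47, 47, 1, 47, 47, 7, 47, 47, 47, 47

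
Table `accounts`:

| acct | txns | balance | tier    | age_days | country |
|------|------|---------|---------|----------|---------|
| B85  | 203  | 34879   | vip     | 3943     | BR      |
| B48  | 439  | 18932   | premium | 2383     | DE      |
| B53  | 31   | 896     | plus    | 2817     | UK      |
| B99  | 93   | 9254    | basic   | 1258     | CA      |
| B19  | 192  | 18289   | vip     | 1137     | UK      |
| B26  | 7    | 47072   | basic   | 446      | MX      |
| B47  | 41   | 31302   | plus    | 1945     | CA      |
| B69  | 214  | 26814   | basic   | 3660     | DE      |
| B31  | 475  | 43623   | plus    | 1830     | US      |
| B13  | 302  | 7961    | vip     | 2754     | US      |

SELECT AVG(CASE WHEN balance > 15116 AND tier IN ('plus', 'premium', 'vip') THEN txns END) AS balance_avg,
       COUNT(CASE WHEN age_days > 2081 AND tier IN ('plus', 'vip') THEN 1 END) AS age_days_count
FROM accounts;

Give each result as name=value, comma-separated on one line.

[balance_avg: balance > 15116 AND tier IN ('plus', 'premium', 'vip')]
acct=B85: ✓ → 203
acct=B48: ✓ → 439
acct=B53: ✗
acct=B99: ✗
acct=B19: ✓ → 192
acct=B26: ✗
acct=B47: ✓ → 41
acct=B69: ✗
acct=B31: ✓ → 475
acct=B13: ✗
balance_avg = (203 + 439 + 192 + 41 + 475) / 5 = 270
—
[age_days_count: age_days > 2081 AND tier IN ('plus', 'vip')]
acct=B85: ✓ → 1
acct=B48: ✗
acct=B53: ✓ → 1
acct=B99: ✗
acct=B19: ✗
acct=B26: ✗
acct=B47: ✗
acct=B69: ✗
acct=B31: ✗
acct=B13: ✓ → 1
age_days_count = COUNT(1, 1, 1) = 3

balance_avg=270, age_days_count=3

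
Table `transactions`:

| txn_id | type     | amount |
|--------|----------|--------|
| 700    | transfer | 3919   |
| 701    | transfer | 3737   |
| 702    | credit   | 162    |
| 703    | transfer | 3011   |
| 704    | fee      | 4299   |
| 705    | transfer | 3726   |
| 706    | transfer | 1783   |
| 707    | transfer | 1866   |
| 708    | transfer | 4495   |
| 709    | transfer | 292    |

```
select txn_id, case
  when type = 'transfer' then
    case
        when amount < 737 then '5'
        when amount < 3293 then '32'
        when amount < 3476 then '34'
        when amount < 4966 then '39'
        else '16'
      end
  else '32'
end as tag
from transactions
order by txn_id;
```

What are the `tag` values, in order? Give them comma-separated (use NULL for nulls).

txn_id=700: type='transfer' → inner[amount < 4966] → 39
txn_id=701: type='transfer' → inner[amount < 4966] → 39
txn_id=702: type='credit' → outer ELSE → 32
txn_id=703: type='transfer' → inner[amount < 3293] → 32
txn_id=704: type='fee' → outer ELSE → 32
txn_id=705: type='transfer' → inner[amount < 4966] → 39
txn_id=706: type='transfer' → inner[amount < 3293] → 32
txn_id=707: type='transfer' → inner[amount < 3293] → 32
txn_id=708: type='transfer' → inner[amount < 4966] → 39
txn_id=709: type='transfer' → inner[amount < 737] → 5

39, 39, 32, 32, 32, 39, 32, 32, 39, 5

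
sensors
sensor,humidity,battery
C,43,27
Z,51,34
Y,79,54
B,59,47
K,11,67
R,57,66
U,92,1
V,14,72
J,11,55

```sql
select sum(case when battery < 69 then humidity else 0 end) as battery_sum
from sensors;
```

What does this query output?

sensor=C: ✓ → 43
sensor=Z: ✓ → 51
sensor=Y: ✓ → 79
sensor=B: ✓ → 59
sensor=K: ✓ → 11
sensor=R: ✓ → 57
sensor=U: ✓ → 92
sensor=V: ✗
sensor=J: ✓ → 11
battery_sum = 43 + 51 + 79 + 59 + 11 + 57 + 92 + 11 = 403

403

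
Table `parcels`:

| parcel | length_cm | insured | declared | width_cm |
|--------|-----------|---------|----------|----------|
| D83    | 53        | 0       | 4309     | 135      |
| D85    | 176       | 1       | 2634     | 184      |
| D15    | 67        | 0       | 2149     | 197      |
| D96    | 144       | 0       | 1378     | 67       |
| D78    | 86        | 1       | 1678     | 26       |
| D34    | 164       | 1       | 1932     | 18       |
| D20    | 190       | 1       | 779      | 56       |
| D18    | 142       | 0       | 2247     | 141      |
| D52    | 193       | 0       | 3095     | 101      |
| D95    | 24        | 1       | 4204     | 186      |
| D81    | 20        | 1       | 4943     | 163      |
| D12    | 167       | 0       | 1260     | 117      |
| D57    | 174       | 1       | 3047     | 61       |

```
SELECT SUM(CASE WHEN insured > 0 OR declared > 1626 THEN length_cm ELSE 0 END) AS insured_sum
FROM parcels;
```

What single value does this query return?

1289

parcel=D83: ✓ → 53
parcel=D85: ✓ → 176
parcel=D15: ✓ → 67
parcel=D96: ✗
parcel=D78: ✓ → 86
parcel=D34: ✓ → 164
parcel=D20: ✓ → 190
parcel=D18: ✓ → 142
parcel=D52: ✓ → 193
parcel=D95: ✓ → 24
parcel=D81: ✓ → 20
parcel=D12: ✗
parcel=D57: ✓ → 174
insured_sum = 53 + 176 + 67 + 86 + 164 + 190 + 142 + 193 + 24 + 20 + 174 = 1289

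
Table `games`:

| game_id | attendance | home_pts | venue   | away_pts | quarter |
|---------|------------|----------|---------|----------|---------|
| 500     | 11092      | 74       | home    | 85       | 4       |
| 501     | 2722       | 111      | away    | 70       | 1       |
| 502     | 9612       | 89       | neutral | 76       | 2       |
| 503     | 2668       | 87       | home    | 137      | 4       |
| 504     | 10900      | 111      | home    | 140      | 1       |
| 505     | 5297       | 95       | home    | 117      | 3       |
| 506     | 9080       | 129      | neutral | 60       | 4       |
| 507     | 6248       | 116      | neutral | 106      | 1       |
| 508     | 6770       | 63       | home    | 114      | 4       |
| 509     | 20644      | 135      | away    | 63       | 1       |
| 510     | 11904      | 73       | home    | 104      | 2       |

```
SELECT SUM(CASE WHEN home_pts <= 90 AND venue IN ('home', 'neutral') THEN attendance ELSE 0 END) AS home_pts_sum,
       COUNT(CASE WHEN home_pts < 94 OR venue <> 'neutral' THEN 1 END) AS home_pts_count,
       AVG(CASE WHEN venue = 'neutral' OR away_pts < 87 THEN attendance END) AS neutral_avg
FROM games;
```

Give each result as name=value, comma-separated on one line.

home_pts_sum=42046, home_pts_count=9, neutral_avg=9899.6666666667

[home_pts_sum: home_pts <= 90 AND venue IN ('home', 'neutral')]
game_id=500: ✓ → 11092
game_id=501: ✗
game_id=502: ✓ → 9612
game_id=503: ✓ → 2668
game_id=504: ✗
game_id=505: ✗
game_id=506: ✗
game_id=507: ✗
game_id=508: ✓ → 6770
game_id=509: ✗
game_id=510: ✓ → 11904
home_pts_sum = 11092 + 9612 + 2668 + 6770 + 11904 = 42046
—
[home_pts_count: home_pts < 94 OR venue <> 'neutral']
game_id=500: ✓ → 1
game_id=501: ✓ → 1
game_id=502: ✓ → 1
game_id=503: ✓ → 1
game_id=504: ✓ → 1
game_id=505: ✓ → 1
game_id=506: ✗
game_id=507: ✗
game_id=508: ✓ → 1
game_id=509: ✓ → 1
game_id=510: ✓ → 1
home_pts_count = COUNT(1, 1, 1, 1, 1, 1, 1, 1, 1) = 9
—
[neutral_avg: venue = 'neutral' OR away_pts < 87]
game_id=500: ✓ → 11092
game_id=501: ✓ → 2722
game_id=502: ✓ → 9612
game_id=503: ✗
game_id=504: ✗
game_id=505: ✗
game_id=506: ✓ → 9080
game_id=507: ✓ → 6248
game_id=508: ✗
game_id=509: ✓ → 20644
game_id=510: ✗
neutral_avg = (11092 + 2722 + 9612 + 9080 + 6248 + 20644) / 6 = 9899.6666666667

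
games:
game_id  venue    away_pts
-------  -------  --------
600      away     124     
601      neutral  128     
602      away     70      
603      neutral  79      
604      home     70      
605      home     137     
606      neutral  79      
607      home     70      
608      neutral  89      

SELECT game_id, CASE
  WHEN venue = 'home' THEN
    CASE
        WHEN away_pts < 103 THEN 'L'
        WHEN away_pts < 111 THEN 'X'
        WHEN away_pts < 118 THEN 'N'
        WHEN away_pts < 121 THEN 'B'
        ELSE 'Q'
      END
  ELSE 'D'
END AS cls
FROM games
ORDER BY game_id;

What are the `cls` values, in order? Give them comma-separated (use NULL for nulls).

D, D, D, D, L, Q, D, L, D

game_id=600: venue='away' → outer ELSE → D
game_id=601: venue='neutral' → outer ELSE → D
game_id=602: venue='away' → outer ELSE → D
game_id=603: venue='neutral' → outer ELSE → D
game_id=604: venue='home' → inner[away_pts < 103] → L
game_id=605: venue='home' → inner[ELSE] → Q
game_id=606: venue='neutral' → outer ELSE → D
game_id=607: venue='home' → inner[away_pts < 103] → L
game_id=608: venue='neutral' → outer ELSE → D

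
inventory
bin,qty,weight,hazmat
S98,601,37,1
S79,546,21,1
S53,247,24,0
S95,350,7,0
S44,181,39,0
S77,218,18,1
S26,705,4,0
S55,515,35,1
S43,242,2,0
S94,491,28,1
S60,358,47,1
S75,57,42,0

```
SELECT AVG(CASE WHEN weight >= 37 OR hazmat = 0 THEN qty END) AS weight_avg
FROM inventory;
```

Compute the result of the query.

bin=S98: ✓ → 601
bin=S79: ✗
bin=S53: ✓ → 247
bin=S95: ✓ → 350
bin=S44: ✓ → 181
bin=S77: ✗
bin=S26: ✓ → 705
bin=S55: ✗
bin=S43: ✓ → 242
bin=S94: ✗
bin=S60: ✓ → 358
bin=S75: ✓ → 57
weight_avg = (601 + 247 + 350 + 181 + 705 + 242 + 358 + 57) / 8 = 342.625

342.625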